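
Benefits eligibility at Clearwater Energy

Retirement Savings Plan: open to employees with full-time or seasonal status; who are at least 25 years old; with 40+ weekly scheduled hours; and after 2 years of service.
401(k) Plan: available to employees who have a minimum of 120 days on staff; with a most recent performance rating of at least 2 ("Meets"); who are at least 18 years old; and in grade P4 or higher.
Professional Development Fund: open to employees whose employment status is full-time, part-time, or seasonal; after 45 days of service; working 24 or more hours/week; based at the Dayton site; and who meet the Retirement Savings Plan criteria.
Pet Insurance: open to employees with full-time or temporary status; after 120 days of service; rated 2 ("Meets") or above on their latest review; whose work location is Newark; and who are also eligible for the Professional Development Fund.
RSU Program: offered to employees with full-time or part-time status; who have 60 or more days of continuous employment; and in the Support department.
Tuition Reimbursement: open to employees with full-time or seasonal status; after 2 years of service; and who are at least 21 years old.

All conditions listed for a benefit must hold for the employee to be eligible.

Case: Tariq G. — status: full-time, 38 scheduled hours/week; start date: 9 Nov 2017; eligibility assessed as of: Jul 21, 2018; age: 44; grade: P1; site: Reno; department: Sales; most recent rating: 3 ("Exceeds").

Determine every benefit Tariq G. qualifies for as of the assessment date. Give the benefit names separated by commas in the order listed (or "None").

Service from 9 Nov 2017 to Jul 21, 2018: 254 days.
Retirement Savings Plan — status full-time ✓; age 44 ≥ 25 ✓; 38 hrs/wk < 40 ✗ → not eligible.
401(k) Plan — service 254 days ≥ 120 days ✓; rating 3 ≥ 2 ✓; age 44 ≥ 18 ✓; grade P1 < P4 ✗ → not eligible.
Professional Development Fund — status full-time ✓; service 254 days ≥ 45 days ✓; 38 hrs/wk ≥ 24 ✓; site Reno ✗ (not Dayton) → not eligible.
Pet Insurance — status full-time ✓; service 254 days ≥ 120 days ✓; rating 3 ≥ 2 ✓; site Reno ✗ (not Newark) → not eligible.
RSU Program — status full-time ✓; service 254 days ≥ 60 days ✓; dept Sales ✗ → not eligible.
Tuition Reimbursement — status full-time ✓; service 254 days < 2 years (≈730 days) ✗ → not eligible.

None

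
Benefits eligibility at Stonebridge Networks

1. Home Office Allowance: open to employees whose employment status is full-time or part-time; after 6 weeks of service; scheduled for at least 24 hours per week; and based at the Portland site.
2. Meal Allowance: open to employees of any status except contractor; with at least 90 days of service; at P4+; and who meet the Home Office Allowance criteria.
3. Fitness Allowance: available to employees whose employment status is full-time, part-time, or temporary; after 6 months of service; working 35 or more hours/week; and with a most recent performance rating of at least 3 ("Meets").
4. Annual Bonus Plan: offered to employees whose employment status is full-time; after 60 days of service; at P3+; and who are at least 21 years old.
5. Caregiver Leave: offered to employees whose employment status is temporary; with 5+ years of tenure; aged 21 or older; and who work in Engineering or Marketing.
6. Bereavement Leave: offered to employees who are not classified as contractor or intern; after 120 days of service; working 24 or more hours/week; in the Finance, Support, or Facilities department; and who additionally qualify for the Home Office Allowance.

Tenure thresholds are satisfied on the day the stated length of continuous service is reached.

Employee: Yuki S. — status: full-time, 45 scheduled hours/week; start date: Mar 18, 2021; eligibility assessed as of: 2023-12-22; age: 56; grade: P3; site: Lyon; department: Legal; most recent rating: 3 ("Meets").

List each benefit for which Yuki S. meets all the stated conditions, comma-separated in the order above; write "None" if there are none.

Fitness Allowance, Annual Bonus Plan

Service from Mar 18, 2021 to 2023-12-22: 1009 days.
Home Office Allowance — status full-time ✓; service 1009 days ≥ 6 weeks (≈42 days) ✓; 45 hrs/wk ≥ 24 ✓; site Lyon ✗ (not Portland) → not eligible.
Meal Allowance — status full-time ✓ (not excluded); service 1009 days ≥ 90 days ✓; grade P3 < P4 ✗ → not eligible.
Fitness Allowance — status full-time ✓; service 1009 days ≥ 6 months (≈180 days) ✓; 45 hrs/wk ≥ 35 ✓; rating 3 ≥ 3 ✓ → eligible.
Annual Bonus Plan — status full-time ✓; service 1009 days ≥ 60 days ✓; grade P3 ≥ P3 ✓; age 56 ≥ 21 ✓ → eligible.
Caregiver Leave — status full-time ✗ (requires temporary) → not eligible.
Bereavement Leave — status full-time ✓ (not excluded); service 1009 days ≥ 120 days ✓; 45 hrs/wk ≥ 24 ✓; dept Legal ✗ → not eligible.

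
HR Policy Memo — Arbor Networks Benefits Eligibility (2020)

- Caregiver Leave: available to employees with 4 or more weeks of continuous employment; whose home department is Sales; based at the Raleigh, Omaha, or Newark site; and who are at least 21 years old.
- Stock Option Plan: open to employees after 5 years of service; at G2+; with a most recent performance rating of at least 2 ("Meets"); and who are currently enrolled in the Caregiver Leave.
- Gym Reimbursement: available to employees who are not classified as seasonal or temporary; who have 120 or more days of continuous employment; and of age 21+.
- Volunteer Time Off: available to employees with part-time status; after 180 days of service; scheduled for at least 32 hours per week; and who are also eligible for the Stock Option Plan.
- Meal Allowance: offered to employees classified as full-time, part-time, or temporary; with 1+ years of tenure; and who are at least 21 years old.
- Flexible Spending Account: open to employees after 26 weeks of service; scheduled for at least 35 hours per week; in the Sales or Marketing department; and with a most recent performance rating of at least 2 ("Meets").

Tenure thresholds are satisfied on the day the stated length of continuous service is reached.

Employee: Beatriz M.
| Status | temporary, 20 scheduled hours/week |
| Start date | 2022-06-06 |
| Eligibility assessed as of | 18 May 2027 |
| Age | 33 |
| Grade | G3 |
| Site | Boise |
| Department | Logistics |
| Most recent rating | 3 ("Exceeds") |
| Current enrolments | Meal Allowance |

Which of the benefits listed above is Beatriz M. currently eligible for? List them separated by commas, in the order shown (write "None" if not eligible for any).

Service from 2022-06-06 to 18 May 2027: 1807 days.
Caregiver Leave — service 1807 days ≥ 4 weeks (≈28 days) ✓; dept Logistics ✗ → not eligible.
Stock Option Plan — service 1807 days < 5 years (≈1825 days) ✗ → not eligible.
Gym Reimbursement — status temporary ✗ (excluded) → not eligible.
Volunteer Time Off — status temporary ✗ (requires part-time) → not eligible.
Meal Allowance — status temporary ✓; service 1807 days ≥ 1 year (≈365 days) ✓; age 33 ≥ 21 ✓ → eligible.
Flexible Spending Account — service 1807 days ≥ 26 weeks (≈182 days) ✓; 20 hrs/wk < 35 ✗ → not eligible.

Meal Allowance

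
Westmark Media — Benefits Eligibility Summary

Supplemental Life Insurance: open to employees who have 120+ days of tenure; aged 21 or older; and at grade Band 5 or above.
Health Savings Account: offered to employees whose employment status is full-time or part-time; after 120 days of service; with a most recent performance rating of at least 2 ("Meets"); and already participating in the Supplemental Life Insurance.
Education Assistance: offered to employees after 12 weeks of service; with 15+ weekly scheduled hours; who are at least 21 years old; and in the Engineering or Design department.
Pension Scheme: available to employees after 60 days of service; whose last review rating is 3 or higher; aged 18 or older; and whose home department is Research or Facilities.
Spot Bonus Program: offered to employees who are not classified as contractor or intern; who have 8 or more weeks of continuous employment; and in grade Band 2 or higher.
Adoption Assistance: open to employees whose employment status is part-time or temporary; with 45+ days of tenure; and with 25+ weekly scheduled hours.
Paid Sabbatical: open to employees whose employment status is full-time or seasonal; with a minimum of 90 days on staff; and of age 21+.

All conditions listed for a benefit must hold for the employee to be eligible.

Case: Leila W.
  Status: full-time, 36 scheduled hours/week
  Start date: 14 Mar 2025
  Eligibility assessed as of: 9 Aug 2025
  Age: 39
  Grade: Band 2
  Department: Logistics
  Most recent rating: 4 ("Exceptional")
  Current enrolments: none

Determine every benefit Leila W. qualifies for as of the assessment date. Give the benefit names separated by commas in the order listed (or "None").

Spot Bonus Program, Paid Sabbatical

Service from 14 Mar 2025 to 9 Aug 2025: 148 days.
Supplemental Life Insurance — service 148 days ≥ 120 days ✓; age 39 ≥ 21 ✓; grade Band 2 < Band 5 ✗ → not eligible.
Health Savings Account — status full-time ✓; service 148 days ≥ 120 days ✓; rating 4 ≥ 2 ✓; not enrolled in Supplemental Life Insurance ✗ → not eligible.
Education Assistance — service 148 days ≥ 12 weeks (≈84 days) ✓; 36 hrs/wk ≥ 15 ✓; age 39 ≥ 21 ✓; dept Logistics ✗ → not eligible.
Pension Scheme — service 148 days ≥ 60 days ✓; rating 4 ≥ 3 ✓; age 39 ≥ 18 ✓; dept Logistics ✗ → not eligible.
Spot Bonus Program — status full-time ✓ (not excluded); service 148 days ≥ 8 weeks (≈56 days) ✓; grade Band 2 ≥ Band 2 ✓ → eligible.
Adoption Assistance — status full-time ✗ (requires part-time or temporary) → not eligible.
Paid Sabbatical — status full-time ✓; service 148 days ≥ 90 days ✓; age 39 ≥ 21 ✓ → eligible.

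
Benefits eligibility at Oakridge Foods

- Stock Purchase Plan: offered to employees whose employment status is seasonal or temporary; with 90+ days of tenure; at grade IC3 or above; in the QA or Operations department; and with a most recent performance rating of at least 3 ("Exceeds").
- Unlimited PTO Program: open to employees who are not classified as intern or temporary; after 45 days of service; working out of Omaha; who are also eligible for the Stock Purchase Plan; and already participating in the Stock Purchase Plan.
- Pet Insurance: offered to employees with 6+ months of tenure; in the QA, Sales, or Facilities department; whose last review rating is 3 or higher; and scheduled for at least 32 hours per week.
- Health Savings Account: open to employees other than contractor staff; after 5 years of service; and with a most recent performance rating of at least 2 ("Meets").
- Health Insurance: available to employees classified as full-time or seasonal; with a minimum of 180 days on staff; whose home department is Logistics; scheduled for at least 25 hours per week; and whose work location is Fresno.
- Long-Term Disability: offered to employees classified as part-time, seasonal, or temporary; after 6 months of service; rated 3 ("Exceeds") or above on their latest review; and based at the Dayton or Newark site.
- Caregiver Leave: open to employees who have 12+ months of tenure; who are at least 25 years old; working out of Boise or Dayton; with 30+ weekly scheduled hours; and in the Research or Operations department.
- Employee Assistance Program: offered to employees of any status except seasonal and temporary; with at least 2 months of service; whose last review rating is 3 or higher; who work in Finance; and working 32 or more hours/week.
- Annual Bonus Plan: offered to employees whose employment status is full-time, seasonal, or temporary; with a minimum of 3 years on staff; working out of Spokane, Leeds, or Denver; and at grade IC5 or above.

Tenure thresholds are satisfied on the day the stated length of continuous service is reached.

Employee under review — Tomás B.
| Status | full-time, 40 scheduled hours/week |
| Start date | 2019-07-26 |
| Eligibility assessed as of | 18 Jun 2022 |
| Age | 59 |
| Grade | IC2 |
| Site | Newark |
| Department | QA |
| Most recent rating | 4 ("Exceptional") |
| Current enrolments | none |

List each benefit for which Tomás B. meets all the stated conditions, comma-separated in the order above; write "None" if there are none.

Service from 2019-07-26 to 18 Jun 2022: 1058 days.
Stock Purchase Plan — status full-time ✗ (requires seasonal or temporary) → not eligible.
Unlimited PTO Program — status full-time ✓ (not excluded); service 1058 days ≥ 45 days ✓; site Newark ✗ (not Omaha) → not eligible.
Pet Insurance — service 1058 days ≥ 6 months (≈180 days) ✓; dept QA ✓; rating 4 ≥ 3 ✓; 40 hrs/wk ≥ 32 ✓ → eligible.
Health Savings Account — status full-time ✓ (not excluded); service 1058 days < 5 years (≈1825 days) ✗ → not eligible.
Health Insurance — status full-time ✓; service 1058 days ≥ 180 days ✓; dept QA ✗ → not eligible.
Long-Term Disability — status full-time ✗ (requires part-time, seasonal, or temporary) → not eligible.
Caregiver Leave — service 1058 days ≥ 12 months (≈360 days) ✓; age 59 ≥ 25 ✓; site Newark ✗ (not Boise or Dayton) → not eligible.
Employee Assistance Program — status full-time ✓ (not excluded); service 1058 days ≥ 2 months (≈60 days) ✓; rating 4 ≥ 3 ✓; dept QA ✗ → not eligible.
Annual Bonus Plan — status full-time ✓; service 1058 days < 3 years (≈1095 days) ✗ → not eligible.

Pet Insurance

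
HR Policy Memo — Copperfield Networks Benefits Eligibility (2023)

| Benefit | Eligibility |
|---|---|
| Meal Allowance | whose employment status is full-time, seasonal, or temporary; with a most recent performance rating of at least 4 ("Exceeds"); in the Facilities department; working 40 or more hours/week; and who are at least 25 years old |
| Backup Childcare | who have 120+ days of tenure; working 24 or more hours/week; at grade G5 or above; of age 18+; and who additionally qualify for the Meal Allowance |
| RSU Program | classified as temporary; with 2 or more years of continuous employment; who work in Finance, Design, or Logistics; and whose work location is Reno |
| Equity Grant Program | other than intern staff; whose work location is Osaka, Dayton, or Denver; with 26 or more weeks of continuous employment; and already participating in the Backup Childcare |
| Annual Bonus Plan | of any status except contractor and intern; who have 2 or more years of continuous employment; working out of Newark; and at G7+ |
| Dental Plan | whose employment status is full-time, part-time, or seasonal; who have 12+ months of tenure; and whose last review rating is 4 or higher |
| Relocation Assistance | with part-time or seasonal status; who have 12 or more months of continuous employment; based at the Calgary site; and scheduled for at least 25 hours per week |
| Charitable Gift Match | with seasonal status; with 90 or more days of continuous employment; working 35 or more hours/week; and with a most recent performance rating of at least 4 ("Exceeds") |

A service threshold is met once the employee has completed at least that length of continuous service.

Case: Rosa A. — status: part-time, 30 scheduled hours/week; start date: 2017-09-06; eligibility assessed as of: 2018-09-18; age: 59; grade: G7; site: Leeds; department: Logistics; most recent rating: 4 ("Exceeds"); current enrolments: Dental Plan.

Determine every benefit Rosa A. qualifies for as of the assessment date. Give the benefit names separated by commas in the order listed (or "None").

Service from 2017-09-06 to 2018-09-18: 377 days.
Meal Allowance — status part-time ✗ (requires full-time, seasonal, or temporary) → not eligible.
Backup Childcare — service 377 days ≥ 120 days ✓; 30 hrs/wk ≥ 24 ✓; grade G7 ≥ G5 ✓; age 59 ≥ 18 ✓; not eligible for Meal Allowance ✗ → not eligible.
RSU Program — status part-time ✗ (requires temporary) → not eligible.
Equity Grant Program — status part-time ✓ (not excluded); site Leeds ✗ (not Osaka, Dayton, or Denver) → not eligible.
Annual Bonus Plan — status part-time ✓ (not excluded); service 377 days < 2 years (≈730 days) ✗ → not eligible.
Dental Plan — status part-time ✓; service 377 days ≥ 12 months (≈360 days) ✓; rating 4 ≥ 4 ✓ → eligible.
Relocation Assistance — status part-time ✓; service 377 days ≥ 12 months (≈360 days) ✓; site Leeds ✗ (not Calgary) → not eligible.
Charitable Gift Match — status part-time ✗ (requires seasonal) → not eligible.

Dental Plan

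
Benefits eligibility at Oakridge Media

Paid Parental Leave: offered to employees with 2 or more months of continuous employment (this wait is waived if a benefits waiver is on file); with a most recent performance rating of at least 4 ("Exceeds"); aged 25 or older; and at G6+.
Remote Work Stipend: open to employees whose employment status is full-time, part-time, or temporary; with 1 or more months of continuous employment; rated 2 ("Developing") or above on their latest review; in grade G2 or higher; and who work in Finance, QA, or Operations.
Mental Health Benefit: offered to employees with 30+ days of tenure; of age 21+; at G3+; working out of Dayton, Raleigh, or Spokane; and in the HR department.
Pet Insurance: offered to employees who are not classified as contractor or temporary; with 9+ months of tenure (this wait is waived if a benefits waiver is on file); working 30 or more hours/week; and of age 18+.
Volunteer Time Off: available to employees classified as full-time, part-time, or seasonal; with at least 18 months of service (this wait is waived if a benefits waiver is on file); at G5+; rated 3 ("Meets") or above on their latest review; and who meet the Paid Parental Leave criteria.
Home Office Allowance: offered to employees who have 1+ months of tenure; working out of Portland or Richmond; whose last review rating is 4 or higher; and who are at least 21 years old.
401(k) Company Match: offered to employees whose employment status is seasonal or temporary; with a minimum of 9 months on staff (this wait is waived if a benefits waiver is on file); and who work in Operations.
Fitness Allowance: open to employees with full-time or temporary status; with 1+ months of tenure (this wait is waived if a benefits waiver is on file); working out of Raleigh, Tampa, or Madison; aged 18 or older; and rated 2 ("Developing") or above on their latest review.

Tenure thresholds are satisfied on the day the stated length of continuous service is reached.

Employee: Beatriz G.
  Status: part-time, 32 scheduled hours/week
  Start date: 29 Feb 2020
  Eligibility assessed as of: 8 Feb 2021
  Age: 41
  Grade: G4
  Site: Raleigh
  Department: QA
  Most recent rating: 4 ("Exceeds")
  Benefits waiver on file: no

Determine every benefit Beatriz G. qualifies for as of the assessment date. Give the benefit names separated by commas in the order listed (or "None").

Remote Work Stipend, Pet Insurance

Service from 29 Feb 2020 to 8 Feb 2021: 345 days.
Paid Parental Leave — no waiver, service 345 days ≥ 2 months (≈60 days) ✓; rating 4 ≥ 4 ✓; age 41 ≥ 25 ✓; grade G4 < G6 ✗ → not eligible.
Remote Work Stipend — status part-time ✓; service 345 days ≥ 1 month (≈30 days) ✓; rating 4 ≥ 2 ✓; grade G4 ≥ G2 ✓; dept QA ✓ → eligible.
Mental Health Benefit — service 345 days ≥ 30 days ✓; age 41 ≥ 21 ✓; grade G4 ≥ G3 ✓; site Raleigh ✓; dept QA ✗ → not eligible.
Pet Insurance — status part-time ✓ (not excluded); no waiver, service 345 days ≥ 9 months (≈270 days) ✓; 32 hrs/wk ≥ 30 ✓; age 41 ≥ 18 ✓ → eligible.
Volunteer Time Off — status part-time ✓; no waiver, service 345 days < 18 months (≈540 days) ✗ → not eligible.
Home Office Allowance — service 345 days ≥ 1 month (≈30 days) ✓; site Raleigh ✗ (not Portland or Richmond) → not eligible.
401(k) Company Match — status part-time ✗ (requires seasonal or temporary) → not eligible.
Fitness Allowance — status part-time ✗ (requires full-time or temporary) → not eligible.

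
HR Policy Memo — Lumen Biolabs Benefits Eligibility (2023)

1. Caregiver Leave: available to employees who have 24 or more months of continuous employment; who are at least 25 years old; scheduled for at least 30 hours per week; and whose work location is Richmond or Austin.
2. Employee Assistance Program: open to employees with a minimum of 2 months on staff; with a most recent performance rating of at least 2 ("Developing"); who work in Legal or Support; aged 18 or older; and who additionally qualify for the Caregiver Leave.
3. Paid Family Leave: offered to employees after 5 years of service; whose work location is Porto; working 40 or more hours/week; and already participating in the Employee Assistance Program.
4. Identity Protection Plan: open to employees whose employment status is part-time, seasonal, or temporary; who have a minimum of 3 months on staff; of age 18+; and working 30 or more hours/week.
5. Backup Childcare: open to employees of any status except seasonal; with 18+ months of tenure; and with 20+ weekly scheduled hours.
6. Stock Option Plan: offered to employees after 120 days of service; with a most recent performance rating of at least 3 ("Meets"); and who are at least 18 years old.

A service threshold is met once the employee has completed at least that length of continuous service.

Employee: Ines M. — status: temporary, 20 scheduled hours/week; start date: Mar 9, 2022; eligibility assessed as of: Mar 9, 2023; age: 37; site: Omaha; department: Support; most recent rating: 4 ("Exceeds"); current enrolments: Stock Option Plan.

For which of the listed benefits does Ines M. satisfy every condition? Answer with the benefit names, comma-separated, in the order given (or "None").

Stock Option Plan

Service from Mar 9, 2022 to Mar 9, 2023: 365 days.
Caregiver Leave — service 365 days < 24 months (≈720 days) ✗ → not eligible.
Employee Assistance Program — service 365 days ≥ 2 months (≈60 days) ✓; rating 4 ≥ 2 ✓; dept Support ✓; age 37 ≥ 18 ✓; not eligible for Caregiver Leave ✗ → not eligible.
Paid Family Leave — service 365 days < 5 years (≈1825 days) ✗ → not eligible.
Identity Protection Plan — status temporary ✓; service 365 days ≥ 3 months (≈90 days) ✓; age 37 ≥ 18 ✓; 20 hrs/wk < 30 ✗ → not eligible.
Backup Childcare — status temporary ✓ (not excluded); service 365 days < 18 months (≈540 days) ✗ → not eligible.
Stock Option Plan — service 365 days ≥ 120 days ✓; rating 4 ≥ 3 ✓; age 37 ≥ 18 ✓ → eligible.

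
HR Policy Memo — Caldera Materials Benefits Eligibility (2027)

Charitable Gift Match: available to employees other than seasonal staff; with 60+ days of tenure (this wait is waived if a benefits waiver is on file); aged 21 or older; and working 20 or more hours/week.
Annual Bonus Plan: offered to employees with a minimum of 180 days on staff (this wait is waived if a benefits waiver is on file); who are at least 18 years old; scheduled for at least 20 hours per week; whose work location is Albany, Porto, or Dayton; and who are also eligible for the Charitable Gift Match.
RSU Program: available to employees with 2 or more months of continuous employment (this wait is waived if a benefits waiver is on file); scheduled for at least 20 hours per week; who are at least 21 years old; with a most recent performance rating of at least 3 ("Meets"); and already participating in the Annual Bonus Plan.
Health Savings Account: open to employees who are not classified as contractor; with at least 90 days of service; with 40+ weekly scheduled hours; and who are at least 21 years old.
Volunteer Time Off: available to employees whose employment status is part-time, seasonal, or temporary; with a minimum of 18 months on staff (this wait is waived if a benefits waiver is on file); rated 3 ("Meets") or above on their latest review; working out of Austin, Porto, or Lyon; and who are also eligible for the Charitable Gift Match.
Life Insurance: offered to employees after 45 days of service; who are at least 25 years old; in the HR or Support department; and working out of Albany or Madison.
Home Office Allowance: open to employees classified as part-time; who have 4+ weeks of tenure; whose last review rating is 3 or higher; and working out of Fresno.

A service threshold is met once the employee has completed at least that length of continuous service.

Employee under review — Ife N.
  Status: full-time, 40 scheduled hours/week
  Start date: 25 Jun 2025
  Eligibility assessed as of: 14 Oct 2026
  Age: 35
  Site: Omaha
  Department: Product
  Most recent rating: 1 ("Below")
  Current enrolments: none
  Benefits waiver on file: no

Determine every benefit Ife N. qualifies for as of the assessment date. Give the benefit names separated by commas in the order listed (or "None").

Charitable Gift Match, Health Savings Account

Service from 25 Jun 2025 to 14 Oct 2026: 476 days.
Charitable Gift Match — status full-time ✓ (not excluded); no waiver, service 476 days ≥ 60 days ✓; age 35 ≥ 21 ✓; 40 hrs/wk ≥ 20 ✓ → eligible.
Annual Bonus Plan — no waiver, service 476 days ≥ 180 days ✓; age 35 ≥ 18 ✓; 40 hrs/wk ≥ 20 ✓; site Omaha ✗ (not Albany, Porto, or Dayton) → not eligible.
RSU Program — no waiver, service 476 days ≥ 2 months (≈60 days) ✓; 40 hrs/wk ≥ 20 ✓; age 35 ≥ 21 ✓; rating 1 < 3 ✗ → not eligible.
Health Savings Account — status full-time ✓ (not excluded); service 476 days ≥ 90 days ✓; 40 hrs/wk ≥ 40 ✓; age 35 ≥ 21 ✓ → eligible.
Volunteer Time Off — status full-time ✗ (requires part-time, seasonal, or temporary) → not eligible.
Life Insurance — service 476 days ≥ 45 days ✓; age 35 ≥ 25 ✓; dept Product ✗ → not eligible.
Home Office Allowance — status full-time ✗ (requires part-time) → not eligible.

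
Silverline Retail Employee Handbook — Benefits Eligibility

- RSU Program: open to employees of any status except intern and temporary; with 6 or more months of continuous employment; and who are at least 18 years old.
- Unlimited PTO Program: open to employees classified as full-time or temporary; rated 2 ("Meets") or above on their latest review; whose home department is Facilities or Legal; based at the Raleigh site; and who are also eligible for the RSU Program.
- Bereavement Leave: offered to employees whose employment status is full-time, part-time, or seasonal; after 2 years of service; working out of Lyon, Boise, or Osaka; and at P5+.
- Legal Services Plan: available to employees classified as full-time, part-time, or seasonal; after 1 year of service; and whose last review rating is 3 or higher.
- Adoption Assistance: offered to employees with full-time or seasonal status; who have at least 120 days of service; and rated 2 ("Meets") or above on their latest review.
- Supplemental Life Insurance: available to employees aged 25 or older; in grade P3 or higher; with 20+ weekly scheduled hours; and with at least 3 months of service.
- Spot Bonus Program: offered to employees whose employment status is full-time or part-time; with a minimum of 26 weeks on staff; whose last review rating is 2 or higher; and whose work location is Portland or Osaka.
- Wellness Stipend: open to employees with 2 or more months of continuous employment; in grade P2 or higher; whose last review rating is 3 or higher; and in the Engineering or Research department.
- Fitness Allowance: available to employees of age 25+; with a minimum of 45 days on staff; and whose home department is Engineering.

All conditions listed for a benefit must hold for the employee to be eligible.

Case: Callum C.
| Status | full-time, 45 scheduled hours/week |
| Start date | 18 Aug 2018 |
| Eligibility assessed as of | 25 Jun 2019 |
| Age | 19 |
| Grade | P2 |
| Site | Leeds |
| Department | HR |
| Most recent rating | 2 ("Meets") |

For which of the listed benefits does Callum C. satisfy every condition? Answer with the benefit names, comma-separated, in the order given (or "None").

Service from 18 Aug 2018 to 25 Jun 2019: 311 days.
RSU Program — status full-time ✓ (not excluded); service 311 days ≥ 6 months (≈180 days) ✓; age 19 ≥ 18 ✓ → eligible.
Unlimited PTO Program — status full-time ✓; rating 2 ≥ 2 ✓; dept HR ✗ → not eligible.
Bereavement Leave — status full-time ✓; service 311 days < 2 years (≈730 days) ✗ → not eligible.
Legal Services Plan — status full-time ✓; service 311 days < 1 year (≈365 days) ✗ → not eligible.
Adoption Assistance — status full-time ✓; service 311 days ≥ 120 days ✓; rating 2 ≥ 2 ✓ → eligible.
Supplemental Life Insurance — age 19 < 25 ✗ → not eligible.
Spot Bonus Program — status full-time ✓; service 311 days ≥ 26 weeks (≈182 days) ✓; rating 2 ≥ 2 ✓; site Leeds ✗ (not Portland or Osaka) → not eligible.
Wellness Stipend — service 311 days ≥ 2 months (≈60 days) ✓; grade P2 ≥ P2 ✓; rating 2 < 3 ✗ → not eligible.
Fitness Allowance — age 19 < 25 ✗ → not eligible.

RSU Program, Adoption Assistance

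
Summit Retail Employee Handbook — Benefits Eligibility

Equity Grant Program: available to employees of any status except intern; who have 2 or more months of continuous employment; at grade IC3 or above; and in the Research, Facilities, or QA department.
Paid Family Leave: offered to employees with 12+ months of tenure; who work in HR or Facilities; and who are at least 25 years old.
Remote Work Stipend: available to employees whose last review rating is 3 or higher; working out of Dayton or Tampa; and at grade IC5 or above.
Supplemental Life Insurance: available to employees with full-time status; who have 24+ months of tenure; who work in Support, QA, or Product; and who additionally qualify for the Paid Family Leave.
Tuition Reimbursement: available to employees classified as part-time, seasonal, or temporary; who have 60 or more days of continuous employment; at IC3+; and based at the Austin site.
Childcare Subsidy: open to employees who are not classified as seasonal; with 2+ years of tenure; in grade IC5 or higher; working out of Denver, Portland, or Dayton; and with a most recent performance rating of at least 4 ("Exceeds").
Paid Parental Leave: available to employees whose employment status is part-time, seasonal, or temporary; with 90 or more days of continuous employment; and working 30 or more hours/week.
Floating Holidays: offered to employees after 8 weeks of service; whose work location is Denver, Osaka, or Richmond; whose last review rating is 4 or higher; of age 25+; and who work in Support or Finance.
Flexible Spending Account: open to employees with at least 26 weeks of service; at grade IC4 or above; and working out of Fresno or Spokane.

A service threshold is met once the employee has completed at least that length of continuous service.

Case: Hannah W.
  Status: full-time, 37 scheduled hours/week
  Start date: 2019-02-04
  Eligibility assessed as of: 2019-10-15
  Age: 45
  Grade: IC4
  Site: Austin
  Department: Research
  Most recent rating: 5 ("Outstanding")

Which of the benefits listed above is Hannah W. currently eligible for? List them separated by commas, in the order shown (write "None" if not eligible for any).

Service from 2019-02-04 to 2019-10-15: 253 days.
Equity Grant Program — status full-time ✓ (not excluded); service 253 days ≥ 2 months (≈60 days) ✓; grade IC4 ≥ IC3 ✓; dept Research ✓ → eligible.
Paid Family Leave — service 253 days < 12 months (≈360 days) ✗ → not eligible.
Remote Work Stipend — rating 5 ≥ 3 ✓; site Austin ✗ (not Dayton or Tampa) → not eligible.
Supplemental Life Insurance — status full-time ✓; service 253 days < 24 months (≈720 days) ✗ → not eligible.
Tuition Reimbursement — status full-time ✗ (requires part-time, seasonal, or temporary) → not eligible.
Childcare Subsidy — status full-time ✓ (not excluded); service 253 days < 2 years (≈730 days) ✗ → not eligible.
Paid Parental Leave — status full-time ✗ (requires part-time, seasonal, or temporary) → not eligible.
Floating Holidays — service 253 days ≥ 8 weeks (≈56 days) ✓; site Austin ✗ (not Denver, Osaka, or Richmond) → not eligible.
Flexible Spending Account — service 253 days ≥ 26 weeks (≈182 days) ✓; grade IC4 ≥ IC4 ✓; site Austin ✗ (not Fresno or Spokane) → not eligible.

Equity Grant Program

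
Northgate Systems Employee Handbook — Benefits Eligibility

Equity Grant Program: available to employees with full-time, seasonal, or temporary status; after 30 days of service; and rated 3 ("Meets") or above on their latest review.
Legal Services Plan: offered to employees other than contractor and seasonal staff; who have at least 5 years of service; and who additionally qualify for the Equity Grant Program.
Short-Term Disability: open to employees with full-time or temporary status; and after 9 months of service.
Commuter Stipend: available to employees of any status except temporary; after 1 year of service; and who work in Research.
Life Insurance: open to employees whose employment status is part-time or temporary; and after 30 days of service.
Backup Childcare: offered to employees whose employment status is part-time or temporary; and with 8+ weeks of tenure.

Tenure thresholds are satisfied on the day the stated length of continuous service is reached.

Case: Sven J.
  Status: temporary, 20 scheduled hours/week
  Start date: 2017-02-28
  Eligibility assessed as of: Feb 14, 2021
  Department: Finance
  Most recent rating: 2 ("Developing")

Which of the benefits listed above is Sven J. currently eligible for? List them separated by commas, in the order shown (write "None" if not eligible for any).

Short-Term Disability, Life Insurance, Backup Childcare

Service from 2017-02-28 to Feb 14, 2021: 1447 days.
Equity Grant Program — status temporary ✓; service 1447 days ≥ 30 days ✓; rating 2 < 3 ✗ → not eligible.
Legal Services Plan — status temporary ✓ (not excluded); service 1447 days < 5 years (≈1825 days) ✗ → not eligible.
Short-Term Disability — status temporary ✓; service 1447 days ≥ 9 months (≈270 days) ✓ → eligible.
Commuter Stipend — status temporary ✗ (excluded) → not eligible.
Life Insurance — status temporary ✓; service 1447 days ≥ 30 days ✓ → eligible.
Backup Childcare — status temporary ✓; service 1447 days ≥ 8 weeks (≈56 days) ✓ → eligible.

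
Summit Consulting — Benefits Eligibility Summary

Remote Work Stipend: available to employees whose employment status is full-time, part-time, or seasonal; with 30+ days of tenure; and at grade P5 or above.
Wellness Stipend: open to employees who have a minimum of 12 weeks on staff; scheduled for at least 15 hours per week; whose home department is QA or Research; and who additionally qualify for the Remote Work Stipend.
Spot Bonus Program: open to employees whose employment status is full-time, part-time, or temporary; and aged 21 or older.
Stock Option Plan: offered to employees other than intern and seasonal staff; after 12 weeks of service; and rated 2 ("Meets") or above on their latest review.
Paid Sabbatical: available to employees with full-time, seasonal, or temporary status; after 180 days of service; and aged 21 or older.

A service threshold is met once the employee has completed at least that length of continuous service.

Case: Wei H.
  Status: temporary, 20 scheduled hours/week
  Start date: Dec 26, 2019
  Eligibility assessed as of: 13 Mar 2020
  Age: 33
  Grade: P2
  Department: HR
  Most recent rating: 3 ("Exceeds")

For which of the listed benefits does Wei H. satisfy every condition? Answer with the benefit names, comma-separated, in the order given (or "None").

Service from Dec 26, 2019 to 13 Mar 2020: 78 days.
Remote Work Stipend — status temporary ✗ (requires full-time, part-time, or seasonal) → not eligible.
Wellness Stipend — service 78 days < 12 weeks (≈84 days) ✗ → not eligible.
Spot Bonus Program — status temporary ✓; age 33 ≥ 21 ✓ → eligible.
Stock Option Plan — status temporary ✓ (not excluded); service 78 days < 12 weeks (≈84 days) ✗ → not eligible.
Paid Sabbatical — status temporary ✓; service 78 days < 180 days ✗ → not eligible.

Spot Bonus Program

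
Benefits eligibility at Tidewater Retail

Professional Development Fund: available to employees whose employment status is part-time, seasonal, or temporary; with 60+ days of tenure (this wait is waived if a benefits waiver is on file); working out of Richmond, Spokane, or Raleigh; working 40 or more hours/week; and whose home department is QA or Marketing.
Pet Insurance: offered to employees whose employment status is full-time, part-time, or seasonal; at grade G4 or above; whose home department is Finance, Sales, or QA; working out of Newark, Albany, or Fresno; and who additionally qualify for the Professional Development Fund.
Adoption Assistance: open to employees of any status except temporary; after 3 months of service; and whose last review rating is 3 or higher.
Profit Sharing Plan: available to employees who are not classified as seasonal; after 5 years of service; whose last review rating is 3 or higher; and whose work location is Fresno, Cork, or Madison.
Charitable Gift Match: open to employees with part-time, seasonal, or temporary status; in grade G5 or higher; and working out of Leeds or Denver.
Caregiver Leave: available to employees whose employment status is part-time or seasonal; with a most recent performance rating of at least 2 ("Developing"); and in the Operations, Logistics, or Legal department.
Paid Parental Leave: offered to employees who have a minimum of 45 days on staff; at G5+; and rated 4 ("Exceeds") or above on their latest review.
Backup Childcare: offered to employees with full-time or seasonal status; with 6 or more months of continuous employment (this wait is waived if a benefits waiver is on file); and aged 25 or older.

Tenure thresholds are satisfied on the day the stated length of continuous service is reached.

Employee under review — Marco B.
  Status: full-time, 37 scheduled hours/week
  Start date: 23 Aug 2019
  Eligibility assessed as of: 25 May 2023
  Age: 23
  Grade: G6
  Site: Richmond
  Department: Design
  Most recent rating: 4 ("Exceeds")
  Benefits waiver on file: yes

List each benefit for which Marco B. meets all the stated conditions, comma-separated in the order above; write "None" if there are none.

Adoption Assistance, Paid Parental Leave

Service from 23 Aug 2019 to 25 May 2023: 1371 days.
Professional Development Fund — status full-time ✗ (requires part-time, seasonal, or temporary) → not eligible.
Pet Insurance — status full-time ✓; grade G6 ≥ G4 ✓; dept Design ✗ → not eligible.
Adoption Assistance — status full-time ✓ (not excluded); service 1371 days ≥ 3 months (≈90 days) ✓; rating 4 ≥ 3 ✓ → eligible.
Profit Sharing Plan — status full-time ✓ (not excluded); service 1371 days < 5 years (≈1825 days) ✗ → not eligible.
Charitable Gift Match — status full-time ✗ (requires part-time, seasonal, or temporary) → not eligible.
Caregiver Leave — status full-time ✗ (requires part-time or seasonal) → not eligible.
Paid Parental Leave — service 1371 days ≥ 45 days ✓; grade G6 ≥ G5 ✓; rating 4 ≥ 4 ✓ → eligible.
Backup Childcare — status full-time ✓; benefits waiver on file ✓; age 23 < 25 ✗ → not eligible.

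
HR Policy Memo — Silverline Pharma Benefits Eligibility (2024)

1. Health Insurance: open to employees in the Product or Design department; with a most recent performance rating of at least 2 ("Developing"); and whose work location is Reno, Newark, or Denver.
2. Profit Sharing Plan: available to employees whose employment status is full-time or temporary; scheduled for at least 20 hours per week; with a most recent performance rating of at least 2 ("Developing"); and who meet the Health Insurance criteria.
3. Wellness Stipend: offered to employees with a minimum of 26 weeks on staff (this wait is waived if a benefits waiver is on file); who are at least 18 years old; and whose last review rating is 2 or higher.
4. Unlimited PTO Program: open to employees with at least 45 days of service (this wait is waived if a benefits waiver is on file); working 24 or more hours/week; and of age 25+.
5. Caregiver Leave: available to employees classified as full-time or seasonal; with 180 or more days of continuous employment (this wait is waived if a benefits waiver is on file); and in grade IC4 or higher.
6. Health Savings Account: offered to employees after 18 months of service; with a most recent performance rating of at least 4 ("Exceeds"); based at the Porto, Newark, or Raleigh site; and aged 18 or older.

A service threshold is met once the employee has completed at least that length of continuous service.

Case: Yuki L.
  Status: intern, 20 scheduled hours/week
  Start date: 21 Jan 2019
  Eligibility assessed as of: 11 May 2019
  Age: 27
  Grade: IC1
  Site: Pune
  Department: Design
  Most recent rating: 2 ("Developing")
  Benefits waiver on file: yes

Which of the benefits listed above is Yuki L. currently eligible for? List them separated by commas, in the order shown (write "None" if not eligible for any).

Service from 21 Jan 2019 to 11 May 2019: 110 days.
Health Insurance — dept Design ✓; rating 2 ≥ 2 ✓; site Pune ✗ (not Reno, Newark, or Denver) → not eligible.
Profit Sharing Plan — status intern ✗ (requires full-time or temporary) → not eligible.
Wellness Stipend — benefits waiver on file ✓; age 27 ≥ 18 ✓; rating 2 ≥ 2 ✓ → eligible.
Unlimited PTO Program — benefits waiver on file ✓; 20 hrs/wk < 24 ✗ → not eligible.
Caregiver Leave — status intern ✗ (requires full-time or seasonal) → not eligible.
Health Savings Account — service 110 days < 18 months (≈540 days) ✗ → not eligible.

Wellness Stipend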